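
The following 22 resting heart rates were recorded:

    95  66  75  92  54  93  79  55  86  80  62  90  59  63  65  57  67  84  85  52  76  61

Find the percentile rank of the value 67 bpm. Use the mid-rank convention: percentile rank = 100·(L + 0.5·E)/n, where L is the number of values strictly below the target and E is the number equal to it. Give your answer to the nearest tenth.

Sorted: 52, 54, 55, 57, 59, 61, 62, 63, 65, 66, 67, 75, 76, 79, 80, 84, 85, 86, 90, 92, 93, 95.
Count below 67: L = 10; count equal: E = 1; n = 22.
Percentile rank = 100·(10 + 0.5·1)/22 = 100·10.5/22 = 47.73.

47.7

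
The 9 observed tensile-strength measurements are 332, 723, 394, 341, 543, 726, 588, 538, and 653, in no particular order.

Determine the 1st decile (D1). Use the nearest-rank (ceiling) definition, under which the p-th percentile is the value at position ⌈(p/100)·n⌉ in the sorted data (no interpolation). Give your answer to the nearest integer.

Sorted: 332, 341, 394, 538, 543, 588, 653, 723, 726.
n = 9.
Position = ⌈10/100 · 9⌉ = ⌈0.9⌉ = 1.
The value at rank 1 is 332.

332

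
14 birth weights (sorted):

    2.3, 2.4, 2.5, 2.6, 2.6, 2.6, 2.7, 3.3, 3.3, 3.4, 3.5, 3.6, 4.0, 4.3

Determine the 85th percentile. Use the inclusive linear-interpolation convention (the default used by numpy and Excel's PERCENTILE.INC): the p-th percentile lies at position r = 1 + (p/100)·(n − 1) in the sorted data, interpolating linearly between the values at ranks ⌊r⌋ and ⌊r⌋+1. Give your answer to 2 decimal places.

n = 14.
r = 1 + (85/100)·(14 − 1) = 1 + 11.05 = 12.05.
Rank 12 is 3.6 and rank 13 is 4.0.
Interpolate: 3.6 + 0.05·(4.0 − 3.6) = 3.6 + 0.05·0.4 = 3.62.

3.62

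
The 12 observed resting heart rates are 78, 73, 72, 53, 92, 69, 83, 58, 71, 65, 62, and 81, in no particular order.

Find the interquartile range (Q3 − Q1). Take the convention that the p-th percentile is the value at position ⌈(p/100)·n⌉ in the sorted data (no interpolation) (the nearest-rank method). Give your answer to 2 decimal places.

Sorted: 53, 58, 62, 65, 69, 71, 72, 73, 78, 81, 83, 92.
n = 12.
P25: rank ⌈25/100·12⌉ = 3 → 62.
P75: rank ⌈75/100·12⌉ = 9 → 78.
Difference: 78 − 62 = 16.

16.00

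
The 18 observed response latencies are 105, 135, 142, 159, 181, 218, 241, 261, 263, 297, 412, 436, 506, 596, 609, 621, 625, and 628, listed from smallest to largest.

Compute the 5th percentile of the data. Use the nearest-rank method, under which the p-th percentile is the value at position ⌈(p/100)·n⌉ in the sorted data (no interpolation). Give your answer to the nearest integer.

n = 18.
Position = ⌈5/100 · 18⌉ = ⌈0.9⌉ = 1.
The value at rank 1 is 105.

105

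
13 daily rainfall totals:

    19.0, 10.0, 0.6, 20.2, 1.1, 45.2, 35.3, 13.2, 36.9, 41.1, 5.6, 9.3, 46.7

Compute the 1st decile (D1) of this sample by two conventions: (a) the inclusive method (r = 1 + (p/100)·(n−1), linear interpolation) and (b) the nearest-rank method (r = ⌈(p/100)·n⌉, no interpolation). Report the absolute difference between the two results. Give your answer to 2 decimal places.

0.90

Sorted: 0.6, 1.1, 5.6, 9.3, 10.0, 13.2, 19.0, 20.2, 35.3, 36.9, 41.1, 45.2, 46.7.
n = 13.
(a) r = 2.2; between ranks 2 (1.1) and 3 (5.6): 2.
(b) the nearest-rank method: rank 2 → 1.1.
|2 − 1.1| = 0.9.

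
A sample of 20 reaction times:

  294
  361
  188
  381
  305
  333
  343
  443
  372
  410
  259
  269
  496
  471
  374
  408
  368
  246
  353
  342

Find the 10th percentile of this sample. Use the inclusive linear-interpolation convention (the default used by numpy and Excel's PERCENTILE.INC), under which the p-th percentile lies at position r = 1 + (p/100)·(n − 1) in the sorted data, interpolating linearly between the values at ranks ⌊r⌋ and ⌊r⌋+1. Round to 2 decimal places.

Sorted: 188, 246, 259, 269, 294, 305, 333, 342, 343, 353, 361, 368, 372, 374, 381, 408, 410, 443, 471, 496.
n = 20.
r = 1 + (10/100)·(20 − 1) = 1 + 1.9 = 2.9.
Rank 2 is 246 and rank 3 is 259.
Interpolate: 246 + 0.9·(259 − 246) = 246 + 0.9·13 = 257.7.

257.70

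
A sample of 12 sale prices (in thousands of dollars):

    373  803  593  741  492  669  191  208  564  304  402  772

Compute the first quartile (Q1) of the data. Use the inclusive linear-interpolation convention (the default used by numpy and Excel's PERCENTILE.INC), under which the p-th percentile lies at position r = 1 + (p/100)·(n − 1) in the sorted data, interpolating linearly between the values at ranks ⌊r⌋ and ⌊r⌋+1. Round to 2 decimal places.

355.75

Sorted: 191, 208, 304, 373, 402, 492, 564, 593, 669, 741, 772, 803.
n = 12.
r = 1 + (25/100)·(12 − 1) = 1 + 2.75 = 3.75.
Rank 3 is 304 and rank 4 is 373.
Interpolate: 304 + 0.75·(373 − 304) = 304 + 0.75·69 = 355.75.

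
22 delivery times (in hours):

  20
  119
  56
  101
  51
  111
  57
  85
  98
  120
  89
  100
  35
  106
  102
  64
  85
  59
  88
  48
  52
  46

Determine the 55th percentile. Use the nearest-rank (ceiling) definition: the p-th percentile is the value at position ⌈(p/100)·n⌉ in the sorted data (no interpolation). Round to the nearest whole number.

Sorted: 20, 35, 46, 48, 51, 52, 56, 57, 59, 64, 85, 85, 88, 89, 98, 100, 101, 102, 106, 111, 119, 120.
n = 22.
Position = ⌈55/100 · 22⌉ = ⌈12.1⌉ = 13.
The value at rank 13 is 88.

88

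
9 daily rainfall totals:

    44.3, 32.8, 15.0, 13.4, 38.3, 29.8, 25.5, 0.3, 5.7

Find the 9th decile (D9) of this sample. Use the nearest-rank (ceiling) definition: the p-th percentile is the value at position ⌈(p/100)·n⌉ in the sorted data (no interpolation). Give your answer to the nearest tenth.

44.3

Sorted: 0.3, 5.7, 13.4, 15.0, 25.5, 29.8, 32.8, 38.3, 44.3.
n = 9.
Position = ⌈90/100 · 9⌉ = ⌈8.1⌉ = 9.
The value at rank 9 is 44.3.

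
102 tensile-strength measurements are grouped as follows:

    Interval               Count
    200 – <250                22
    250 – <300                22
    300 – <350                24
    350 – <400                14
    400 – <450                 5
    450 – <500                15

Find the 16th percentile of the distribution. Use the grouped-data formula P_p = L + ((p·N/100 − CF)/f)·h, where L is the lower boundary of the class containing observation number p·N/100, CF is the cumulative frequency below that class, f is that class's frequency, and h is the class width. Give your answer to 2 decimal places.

237.09

N = 102; target position k = 16/100 · 102 = 16.32.
Cumulative frequencies: 22, 44, 68, 82, 87, 102.
Observation 16.32 falls in the class 200 – <250.
L = 200, CF = 0, f = 22, h = 50.
P16 = 200 + ((16.32 − 0)/22)·50 = 200 + 37.0909 = 237.091.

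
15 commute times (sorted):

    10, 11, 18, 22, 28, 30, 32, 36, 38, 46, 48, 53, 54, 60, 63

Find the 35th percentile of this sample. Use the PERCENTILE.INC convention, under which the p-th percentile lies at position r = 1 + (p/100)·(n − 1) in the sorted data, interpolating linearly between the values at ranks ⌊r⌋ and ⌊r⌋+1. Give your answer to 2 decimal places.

29.80

n = 15.
r = 1 + (35/100)·(15 − 1) = 1 + 4.9 = 5.9.
Rank 5 is 28 and rank 6 is 30.
Interpolate: 28 + 0.9·(30 − 28) = 28 + 0.9·2 = 29.8.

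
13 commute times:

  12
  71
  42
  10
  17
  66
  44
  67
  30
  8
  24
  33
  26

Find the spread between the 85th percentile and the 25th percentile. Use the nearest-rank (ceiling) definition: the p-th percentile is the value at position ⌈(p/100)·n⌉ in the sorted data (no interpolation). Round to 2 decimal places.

50.00

Sorted: 8, 10, 12, 17, 24, 26, 30, 33, 42, 44, 66, 67, 71.
n = 13.
P25: rank ⌈25/100·13⌉ = 4 → 17.
P85: rank ⌈85/100·13⌉ = 12 → 67.
Difference: 67 − 17 = 50.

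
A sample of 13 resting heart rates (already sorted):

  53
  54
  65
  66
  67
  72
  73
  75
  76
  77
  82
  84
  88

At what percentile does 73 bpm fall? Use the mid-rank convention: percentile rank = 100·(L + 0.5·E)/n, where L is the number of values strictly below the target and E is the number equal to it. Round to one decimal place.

Count below 73: L = 6; count equal: E = 1; n = 13.
Percentile rank = 100·(6 + 0.5·1)/13 = 100·6.5/13 = 50.

50.0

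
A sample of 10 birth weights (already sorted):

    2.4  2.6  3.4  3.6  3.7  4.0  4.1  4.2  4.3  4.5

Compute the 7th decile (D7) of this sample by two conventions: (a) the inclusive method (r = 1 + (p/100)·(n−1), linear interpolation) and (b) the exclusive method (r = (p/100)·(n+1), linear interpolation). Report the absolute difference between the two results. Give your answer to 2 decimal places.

n = 10.
(a) r = 7.3; between ranks 7 (4.1) and 8 (4.2): 4.13.
(b) r = 7.7; between ranks 7 (4.1) and 8 (4.2): 4.17.
|4.13 − 4.17| = 0.04.

0.04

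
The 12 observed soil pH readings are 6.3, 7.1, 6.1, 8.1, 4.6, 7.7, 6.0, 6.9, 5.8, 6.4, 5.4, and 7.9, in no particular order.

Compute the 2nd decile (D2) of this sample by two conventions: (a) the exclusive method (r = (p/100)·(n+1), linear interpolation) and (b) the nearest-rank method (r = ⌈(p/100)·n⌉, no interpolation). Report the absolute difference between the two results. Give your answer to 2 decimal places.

Sorted: 4.6, 5.4, 5.8, 6.0, 6.1, 6.3, 6.4, 6.9, 7.1, 7.7, 7.9, 8.1.
n = 12.
(a) r = 2.6; between ranks 2 (5.4) and 3 (5.8): 5.64.
(b) the nearest-rank method: rank 3 → 5.8.
|5.64 − 5.8| = 0.16.

0.16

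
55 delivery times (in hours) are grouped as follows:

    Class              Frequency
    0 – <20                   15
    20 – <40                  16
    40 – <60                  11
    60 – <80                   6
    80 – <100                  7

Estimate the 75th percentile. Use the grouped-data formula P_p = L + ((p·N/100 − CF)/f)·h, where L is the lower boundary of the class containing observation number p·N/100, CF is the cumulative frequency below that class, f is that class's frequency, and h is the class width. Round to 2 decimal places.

N = 55; target position k = 75/100 · 55 = 41.25.
Cumulative frequencies: 15, 31, 42, 48, 55.
Observation 41.25 falls in the class 40 – <60.
L = 40, CF = 31, f = 11, h = 20.
P75 = 40 + ((41.25 − 31)/11)·20 = 40 + 18.6364 = 58.6364.

58.64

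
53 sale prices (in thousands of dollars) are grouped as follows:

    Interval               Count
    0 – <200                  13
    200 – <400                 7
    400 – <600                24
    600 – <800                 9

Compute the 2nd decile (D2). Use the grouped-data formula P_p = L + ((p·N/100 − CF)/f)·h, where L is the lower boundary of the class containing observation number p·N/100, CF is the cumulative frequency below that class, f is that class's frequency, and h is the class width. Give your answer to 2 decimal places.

N = 53; target position k = 20/100 · 53 = 10.6.
Cumulative frequencies: 13, 20, 44, 53.
Observation 10.6 falls in the class 0 – <200.
L = 0, CF = 0, f = 13, h = 200.
P20 = 0 + ((10.6 − 0)/13)·200 = 0 + 163.077 = 163.077.

163.08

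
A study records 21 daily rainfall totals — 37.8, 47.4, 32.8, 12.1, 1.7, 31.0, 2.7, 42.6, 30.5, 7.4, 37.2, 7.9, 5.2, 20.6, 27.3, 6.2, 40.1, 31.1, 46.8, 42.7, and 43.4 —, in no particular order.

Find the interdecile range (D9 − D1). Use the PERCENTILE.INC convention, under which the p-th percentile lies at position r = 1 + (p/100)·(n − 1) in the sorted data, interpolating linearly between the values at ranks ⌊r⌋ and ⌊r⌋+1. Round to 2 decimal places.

Sorted: 1.7, 2.7, 5.2, 6.2, 7.4, 7.9, 12.1, 20.6, 27.3, 30.5, 31.0, 31.1, 32.8, 37.2, 37.8, 40.1, 42.6, 42.7, 43.4, 46.8, 47.4.
n = 21.
P10: r = 3 (integer) → 5.2.
P90: r = 19 (integer) → 43.4.
Difference: 43.4 − 5.2 = 38.2.

38.20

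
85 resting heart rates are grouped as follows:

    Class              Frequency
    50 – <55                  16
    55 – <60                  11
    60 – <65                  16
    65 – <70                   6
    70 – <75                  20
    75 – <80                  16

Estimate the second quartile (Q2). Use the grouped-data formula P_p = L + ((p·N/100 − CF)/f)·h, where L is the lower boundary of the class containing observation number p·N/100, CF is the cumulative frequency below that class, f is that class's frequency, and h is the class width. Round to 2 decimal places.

64.84

N = 85; target position k = 50/100 · 85 = 42.5.
Cumulative frequencies: 16, 27, 43, 49, 69, 85.
Observation 42.5 falls in the class 60 – <65.
L = 60, CF = 27, f = 16, h = 5.
P50 = 60 + ((42.5 − 27)/16)·5 = 60 + 4.84375 = 64.8438.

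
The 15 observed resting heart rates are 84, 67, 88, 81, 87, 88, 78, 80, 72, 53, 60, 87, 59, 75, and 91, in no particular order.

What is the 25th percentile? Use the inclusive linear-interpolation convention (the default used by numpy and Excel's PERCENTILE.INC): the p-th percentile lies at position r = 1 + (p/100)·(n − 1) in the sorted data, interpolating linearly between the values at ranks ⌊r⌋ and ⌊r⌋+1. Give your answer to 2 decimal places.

69.50

Sorted: 53, 59, 60, 67, 72, 75, 78, 80, 81, 84, 87, 87, 88, 88, 91.
n = 15.
r = 1 + (25/100)·(15 − 1) = 1 + 3.5 = 4.5.
Rank 4 is 67 and rank 5 is 72.
Interpolate: 67 + 0.5·(72 − 67) = 67 + 0.5·5 = 69.5.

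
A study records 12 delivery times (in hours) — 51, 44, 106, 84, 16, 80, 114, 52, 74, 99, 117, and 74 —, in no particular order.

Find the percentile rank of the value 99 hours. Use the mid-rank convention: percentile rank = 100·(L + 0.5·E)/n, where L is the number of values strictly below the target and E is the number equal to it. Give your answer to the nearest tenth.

Sorted: 16, 44, 51, 52, 74, 74, 80, 84, 99, 106, 114, 117.
Count below 99: L = 8; count equal: E = 1; n = 12.
Percentile rank = 100·(8 + 0.5·1)/12 = 100·8.5/12 = 70.83.

70.8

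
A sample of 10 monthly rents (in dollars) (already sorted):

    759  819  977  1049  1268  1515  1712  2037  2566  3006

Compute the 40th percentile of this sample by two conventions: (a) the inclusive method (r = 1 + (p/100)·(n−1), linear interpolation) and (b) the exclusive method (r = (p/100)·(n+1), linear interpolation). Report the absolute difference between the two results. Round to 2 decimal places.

n = 10.
(a) r = 4.6; between ranks 4 (1049) and 5 (1268): 1180.4.
(b) r = 4.4; between ranks 4 (1049) and 5 (1268): 1136.6.
|1180.4 − 1136.6| = 43.8.

43.80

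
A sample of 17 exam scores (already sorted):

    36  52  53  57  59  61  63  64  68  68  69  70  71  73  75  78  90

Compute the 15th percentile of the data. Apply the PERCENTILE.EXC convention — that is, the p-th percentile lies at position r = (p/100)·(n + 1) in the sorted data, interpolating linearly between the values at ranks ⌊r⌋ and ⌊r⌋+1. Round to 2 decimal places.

n = 17.
r = (15/100)·(17 + 1) = 2.7.
Rank 2 is 52 and rank 3 is 53.
Interpolate: 52 + 0.7·(53 − 52) = 52 + 0.7·1 = 52.7.

52.70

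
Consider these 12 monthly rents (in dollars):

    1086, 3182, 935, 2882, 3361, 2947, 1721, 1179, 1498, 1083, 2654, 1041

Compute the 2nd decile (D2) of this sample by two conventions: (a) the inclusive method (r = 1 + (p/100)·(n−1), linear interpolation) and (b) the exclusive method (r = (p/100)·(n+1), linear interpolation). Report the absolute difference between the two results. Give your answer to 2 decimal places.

Sorted: 935, 1041, 1083, 1086, 1179, 1498, 1721, 2654, 2882, 2947, 3182, 3361.
n = 12.
(a) r = 3.2; between ranks 3 (1083) and 4 (1086): 1083.6.
(b) r = 2.6; between ranks 2 (1041) and 3 (1083): 1066.2.
|1083.6 − 1066.2| = 17.4.

17.40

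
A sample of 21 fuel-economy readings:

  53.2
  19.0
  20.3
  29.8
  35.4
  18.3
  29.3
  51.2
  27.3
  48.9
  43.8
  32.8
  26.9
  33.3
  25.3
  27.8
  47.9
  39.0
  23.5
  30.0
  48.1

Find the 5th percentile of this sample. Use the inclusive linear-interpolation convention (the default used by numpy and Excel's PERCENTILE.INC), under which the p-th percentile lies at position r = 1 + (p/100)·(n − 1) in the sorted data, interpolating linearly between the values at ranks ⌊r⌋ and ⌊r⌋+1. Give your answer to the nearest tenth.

Sorted: 18.3, 19.0, 20.3, 23.5, 25.3, 26.9, 27.3, 27.8, 29.3, 29.8, 30.0, 32.8, 33.3, 35.4, 39.0, 43.8, 47.9, 48.1, 48.9, 51.2, 53.2.
n = 21.
r = 1 + (5/100)·(21 − 1) = 1 + 1 = 2.
r is an integer, so P5 is the value at rank 2: 19.0.

19.0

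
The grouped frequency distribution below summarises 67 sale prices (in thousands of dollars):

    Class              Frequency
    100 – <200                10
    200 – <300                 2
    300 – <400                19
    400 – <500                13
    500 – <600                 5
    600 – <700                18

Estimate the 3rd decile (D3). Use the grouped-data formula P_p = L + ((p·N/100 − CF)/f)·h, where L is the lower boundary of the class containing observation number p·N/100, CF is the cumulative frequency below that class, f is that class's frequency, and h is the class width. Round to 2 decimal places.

N = 67; target position k = 30/100 · 67 = 20.1.
Cumulative frequencies: 10, 12, 31, 44, 49, 67.
Observation 20.1 falls in the class 300 – <400.
L = 300, CF = 12, f = 19, h = 100.
P30 = 300 + ((20.1 − 12)/19)·100 = 300 + 42.6316 = 342.632.

342.63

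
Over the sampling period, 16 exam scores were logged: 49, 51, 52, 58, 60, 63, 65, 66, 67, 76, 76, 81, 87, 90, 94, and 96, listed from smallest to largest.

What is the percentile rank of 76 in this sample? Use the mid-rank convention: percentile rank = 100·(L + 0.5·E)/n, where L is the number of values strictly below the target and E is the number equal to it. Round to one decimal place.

Count below 76: L = 9; count equal: E = 2; n = 16.
Percentile rank = 100·(9 + 0.5·2)/16 = 100·10/16 = 62.5.

62.5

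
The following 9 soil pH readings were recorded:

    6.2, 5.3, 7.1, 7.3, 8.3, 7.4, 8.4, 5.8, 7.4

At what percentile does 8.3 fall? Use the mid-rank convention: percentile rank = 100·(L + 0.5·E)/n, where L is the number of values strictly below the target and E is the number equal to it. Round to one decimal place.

Sorted: 5.3, 5.8, 6.2, 7.1, 7.3, 7.4, 7.4, 8.3, 8.4.
Count below 8.3: L = 7; count equal: E = 1; n = 9.
Percentile rank = 100·(7 + 0.5·1)/9 = 100·7.5/9 = 83.33.

83.3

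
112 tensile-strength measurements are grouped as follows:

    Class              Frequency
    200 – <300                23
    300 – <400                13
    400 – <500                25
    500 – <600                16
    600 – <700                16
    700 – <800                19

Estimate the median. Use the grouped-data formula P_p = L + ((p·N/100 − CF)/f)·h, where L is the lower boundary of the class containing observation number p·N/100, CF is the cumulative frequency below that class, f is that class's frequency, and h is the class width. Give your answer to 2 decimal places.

N = 112; target position k = 50/100 · 112 = 56.
Cumulative frequencies: 23, 36, 61, 77, 93, 112.
Observation 56 falls in the class 400 – <500.
L = 400, CF = 36, f = 25, h = 100.
P50 = 400 + ((56 − 36)/25)·100 = 400 + 80 = 480.

480.00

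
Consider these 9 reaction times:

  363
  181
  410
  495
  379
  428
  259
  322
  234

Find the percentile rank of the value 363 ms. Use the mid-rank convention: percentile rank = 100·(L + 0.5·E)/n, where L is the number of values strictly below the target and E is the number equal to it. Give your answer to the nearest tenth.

Sorted: 181, 234, 259, 322, 363, 379, 410, 428, 495.
Count below 363: L = 4; count equal: E = 1; n = 9.
Percentile rank = 100·(4 + 0.5·1)/9 = 100·4.5/9 = 50.

50.0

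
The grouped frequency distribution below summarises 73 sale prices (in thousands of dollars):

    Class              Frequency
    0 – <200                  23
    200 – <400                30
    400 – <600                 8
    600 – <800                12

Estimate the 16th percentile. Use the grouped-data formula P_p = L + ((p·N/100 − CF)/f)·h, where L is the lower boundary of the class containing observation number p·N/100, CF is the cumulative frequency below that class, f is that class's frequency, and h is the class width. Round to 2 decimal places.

101.57

N = 73; target position k = 16/100 · 73 = 11.68.
Cumulative frequencies: 23, 53, 61, 73.
Observation 11.68 falls in the class 0 – <200.
L = 0, CF = 0, f = 23, h = 200.
P16 = 0 + ((11.68 − 0)/23)·200 = 0 + 101.565 = 101.565.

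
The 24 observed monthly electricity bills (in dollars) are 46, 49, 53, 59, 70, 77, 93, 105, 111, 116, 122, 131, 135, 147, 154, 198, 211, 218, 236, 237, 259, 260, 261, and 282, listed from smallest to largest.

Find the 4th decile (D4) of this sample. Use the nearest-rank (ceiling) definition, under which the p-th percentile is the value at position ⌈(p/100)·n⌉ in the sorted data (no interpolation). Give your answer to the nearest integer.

n = 24.
Position = ⌈40/100 · 24⌉ = ⌈9.6⌉ = 10.
The value at rank 10 is 116.

116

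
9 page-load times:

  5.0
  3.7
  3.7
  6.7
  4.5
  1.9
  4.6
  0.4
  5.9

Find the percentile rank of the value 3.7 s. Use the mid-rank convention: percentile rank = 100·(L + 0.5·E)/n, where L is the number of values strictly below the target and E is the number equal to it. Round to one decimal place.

Sorted: 0.4, 1.9, 3.7, 3.7, 4.5, 4.6, 5.0, 5.9, 6.7.
Count below 3.7: L = 2; count equal: E = 2; n = 9.
Percentile rank = 100·(2 + 0.5·2)/9 = 100·3/9 = 33.33.

33.3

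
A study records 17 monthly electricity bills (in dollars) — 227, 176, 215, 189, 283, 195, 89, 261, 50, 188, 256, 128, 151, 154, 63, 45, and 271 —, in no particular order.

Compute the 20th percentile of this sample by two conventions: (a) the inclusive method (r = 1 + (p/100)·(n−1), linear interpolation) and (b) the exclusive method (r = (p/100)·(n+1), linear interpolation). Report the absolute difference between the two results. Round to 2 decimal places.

Sorted: 45, 50, 63, 89, 128, 151, 154, 176, 188, 189, 195, 215, 227, 256, 261, 271, 283.
n = 17.
(a) r = 4.2; between ranks 4 (89) and 5 (128): 96.8.
(b) r = 3.6; between ranks 3 (63) and 4 (89): 78.6.
|96.8 − 78.6| = 18.2.

18.20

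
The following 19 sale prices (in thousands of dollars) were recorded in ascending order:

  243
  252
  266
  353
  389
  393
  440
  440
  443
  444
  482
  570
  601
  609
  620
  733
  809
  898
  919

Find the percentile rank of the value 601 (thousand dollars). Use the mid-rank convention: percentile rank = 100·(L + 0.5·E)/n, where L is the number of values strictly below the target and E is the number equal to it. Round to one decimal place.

65.8

Count below 601: L = 12; count equal: E = 1; n = 19.
Percentile rank = 100·(12 + 0.5·1)/19 = 100·12.5/19 = 65.79.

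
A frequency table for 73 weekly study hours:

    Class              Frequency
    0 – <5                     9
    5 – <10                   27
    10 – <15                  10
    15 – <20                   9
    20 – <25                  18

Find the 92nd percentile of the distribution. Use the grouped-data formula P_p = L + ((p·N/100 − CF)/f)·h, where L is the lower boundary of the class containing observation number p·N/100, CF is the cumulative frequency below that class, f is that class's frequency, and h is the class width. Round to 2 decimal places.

N = 73; target position k = 92/100 · 73 = 67.16.
Cumulative frequencies: 9, 36, 46, 55, 73.
Observation 67.16 falls in the class 20 – <25.
L = 20, CF = 55, f = 18, h = 5.
P92 = 20 + ((67.16 − 55)/18)·5 = 20 + 3.37778 = 23.3778.

23.38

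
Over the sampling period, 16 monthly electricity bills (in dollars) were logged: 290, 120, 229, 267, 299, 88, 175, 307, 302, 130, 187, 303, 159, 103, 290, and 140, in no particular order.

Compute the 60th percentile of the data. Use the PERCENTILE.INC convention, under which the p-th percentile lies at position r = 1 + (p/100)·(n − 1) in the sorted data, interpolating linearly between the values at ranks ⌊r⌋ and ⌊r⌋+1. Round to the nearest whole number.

Sorted: 88, 103, 120, 130, 140, 159, 175, 187, 229, 267, 290, 290, 299, 302, 303, 307.
n = 16.
r = 1 + (60/100)·(16 − 1) = 1 + 9 = 10.
r is an integer, so P60 is the value at rank 10: 267.

267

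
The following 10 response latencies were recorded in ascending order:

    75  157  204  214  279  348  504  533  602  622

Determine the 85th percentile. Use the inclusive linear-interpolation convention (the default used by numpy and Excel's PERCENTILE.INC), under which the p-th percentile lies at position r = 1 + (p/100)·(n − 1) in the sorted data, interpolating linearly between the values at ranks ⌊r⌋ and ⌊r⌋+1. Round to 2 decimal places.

577.85

n = 10.
r = 1 + (85/100)·(10 − 1) = 1 + 7.65 = 8.65.
Rank 8 is 533 and rank 9 is 602.
Interpolate: 533 + 0.65·(602 − 533) = 533 + 0.65·69 = 577.85.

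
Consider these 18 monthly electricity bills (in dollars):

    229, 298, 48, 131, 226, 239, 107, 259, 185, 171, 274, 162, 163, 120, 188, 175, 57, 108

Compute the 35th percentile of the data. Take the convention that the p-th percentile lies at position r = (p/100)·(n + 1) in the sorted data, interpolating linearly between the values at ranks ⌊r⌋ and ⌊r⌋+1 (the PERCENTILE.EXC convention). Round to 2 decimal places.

Sorted: 48, 57, 107, 108, 120, 131, 162, 163, 171, 175, 185, 188, 226, 229, 239, 259, 274, 298.
n = 18.
r = (35/100)·(18 + 1) = 6.65.
Rank 6 is 131 and rank 7 is 162.
Interpolate: 131 + 0.65·(162 − 131) = 131 + 0.65·31 = 151.15.

151.15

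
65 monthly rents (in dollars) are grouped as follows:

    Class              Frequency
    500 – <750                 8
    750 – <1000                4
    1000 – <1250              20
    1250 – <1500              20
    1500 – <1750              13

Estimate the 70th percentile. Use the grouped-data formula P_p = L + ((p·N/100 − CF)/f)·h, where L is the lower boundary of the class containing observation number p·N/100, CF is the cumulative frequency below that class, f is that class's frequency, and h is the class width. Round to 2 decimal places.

1418.75

N = 65; target position k = 70/100 · 65 = 45.5.
Cumulative frequencies: 8, 12, 32, 52, 65.
Observation 45.5 falls in the class 1250 – <1500.
L = 1250, CF = 32, f = 20, h = 250.
P70 = 1250 + ((45.5 − 32)/20)·250 = 1250 + 168.75 = 1418.75.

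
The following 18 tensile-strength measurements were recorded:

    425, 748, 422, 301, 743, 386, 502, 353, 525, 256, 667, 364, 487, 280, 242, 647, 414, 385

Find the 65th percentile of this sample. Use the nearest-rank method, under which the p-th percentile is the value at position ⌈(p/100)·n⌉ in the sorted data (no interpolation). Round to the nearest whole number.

487

Sorted: 242, 256, 280, 301, 353, 364, 385, 386, 414, 422, 425, 487, 502, 525, 647, 667, 743, 748.
n = 18.
Position = ⌈65/100 · 18⌉ = ⌈11.7⌉ = 12.
The value at rank 12 is 487.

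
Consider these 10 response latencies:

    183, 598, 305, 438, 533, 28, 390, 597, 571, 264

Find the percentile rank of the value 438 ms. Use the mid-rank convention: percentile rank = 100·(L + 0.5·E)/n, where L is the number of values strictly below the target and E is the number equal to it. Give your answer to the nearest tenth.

55.0

Sorted: 28, 183, 264, 305, 390, 438, 533, 571, 597, 598.
Count below 438: L = 5; count equal: E = 1; n = 10.
Percentile rank = 100·(5 + 0.5·1)/10 = 100·5.5/10 = 55.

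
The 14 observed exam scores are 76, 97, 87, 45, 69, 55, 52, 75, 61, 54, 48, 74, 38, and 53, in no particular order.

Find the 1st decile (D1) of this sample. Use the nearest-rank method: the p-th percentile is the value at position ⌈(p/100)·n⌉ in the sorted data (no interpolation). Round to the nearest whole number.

45

Sorted: 38, 45, 48, 52, 53, 54, 55, 61, 69, 74, 75, 76, 87, 97.
n = 14.
Position = ⌈10/100 · 14⌉ = ⌈1.4⌉ = 2.
The value at rank 2 is 45.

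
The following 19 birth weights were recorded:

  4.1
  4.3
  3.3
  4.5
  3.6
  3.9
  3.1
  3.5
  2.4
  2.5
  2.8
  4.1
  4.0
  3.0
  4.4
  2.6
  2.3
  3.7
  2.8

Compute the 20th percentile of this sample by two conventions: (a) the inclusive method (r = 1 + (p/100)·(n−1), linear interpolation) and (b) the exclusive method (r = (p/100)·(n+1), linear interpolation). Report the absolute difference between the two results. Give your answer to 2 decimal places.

0.12

Sorted: 2.3, 2.4, 2.5, 2.6, 2.8, 2.8, 3.0, 3.1, 3.3, 3.5, 3.6, 3.7, 3.9, 4.0, 4.1, 4.1, 4.3, 4.4, 4.5.
n = 19.
(a) r = 4.6; between ranks 4 (2.6) and 5 (2.8): 2.72.
(b) r = 4 → value at rank 4 = 2.6.
|2.72 − 2.6| = 0.12.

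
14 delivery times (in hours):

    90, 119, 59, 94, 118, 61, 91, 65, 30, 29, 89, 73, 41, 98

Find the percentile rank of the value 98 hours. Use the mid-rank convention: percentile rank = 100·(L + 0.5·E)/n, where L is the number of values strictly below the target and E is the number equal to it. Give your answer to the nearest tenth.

Sorted: 29, 30, 41, 59, 61, 65, 73, 89, 90, 91, 94, 98, 118, 119.
Count below 98: L = 11; count equal: E = 1; n = 14.
Percentile rank = 100·(11 + 0.5·1)/14 = 100·11.5/14 = 82.14.

82.1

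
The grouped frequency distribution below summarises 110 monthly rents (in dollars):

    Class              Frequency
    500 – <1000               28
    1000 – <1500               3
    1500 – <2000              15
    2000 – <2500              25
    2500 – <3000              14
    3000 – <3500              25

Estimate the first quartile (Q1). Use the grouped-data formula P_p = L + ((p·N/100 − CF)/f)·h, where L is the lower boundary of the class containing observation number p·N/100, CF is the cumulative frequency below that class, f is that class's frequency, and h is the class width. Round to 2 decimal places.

N = 110; target position k = 25/100 · 110 = 27.5.
Cumulative frequencies: 28, 31, 46, 71, 85, 110.
Observation 27.5 falls in the class 500 – <1000.
L = 500, CF = 0, f = 28, h = 500.
P25 = 500 + ((27.5 − 0)/28)·500 = 500 + 491.071 = 991.071.

991.07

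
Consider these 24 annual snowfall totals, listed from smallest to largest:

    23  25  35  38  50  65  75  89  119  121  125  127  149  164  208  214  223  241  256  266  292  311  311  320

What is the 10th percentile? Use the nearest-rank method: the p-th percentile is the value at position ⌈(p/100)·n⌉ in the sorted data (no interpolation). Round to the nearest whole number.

35

n = 24.
Position = ⌈10/100 · 24⌉ = ⌈2.4⌉ = 3.
The value at rank 3 is 35.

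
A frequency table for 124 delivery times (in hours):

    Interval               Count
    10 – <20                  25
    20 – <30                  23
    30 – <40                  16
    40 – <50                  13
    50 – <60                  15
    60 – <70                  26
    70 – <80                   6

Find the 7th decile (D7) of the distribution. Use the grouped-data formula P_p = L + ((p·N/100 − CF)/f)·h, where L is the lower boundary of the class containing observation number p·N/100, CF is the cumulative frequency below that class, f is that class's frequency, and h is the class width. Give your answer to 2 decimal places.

N = 124; target position k = 70/100 · 124 = 86.8.
Cumulative frequencies: 25, 48, 64, 77, 92, 118, 124.
Observation 86.8 falls in the class 50 – <60.
L = 50, CF = 77, f = 15, h = 10.
P70 = 50 + ((86.8 − 77)/15)·10 = 50 + 6.53333 = 56.5333.

56.53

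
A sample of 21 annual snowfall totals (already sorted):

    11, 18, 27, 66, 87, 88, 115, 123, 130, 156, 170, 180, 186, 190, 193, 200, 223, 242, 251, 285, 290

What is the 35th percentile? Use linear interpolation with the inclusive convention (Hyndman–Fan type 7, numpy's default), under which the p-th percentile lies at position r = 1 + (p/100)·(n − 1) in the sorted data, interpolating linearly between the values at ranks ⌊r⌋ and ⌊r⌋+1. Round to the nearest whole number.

123

n = 21.
r = 1 + (35/100)·(21 − 1) = 1 + 7 = 8.
r is an integer, so P35 is the value at rank 8: 123.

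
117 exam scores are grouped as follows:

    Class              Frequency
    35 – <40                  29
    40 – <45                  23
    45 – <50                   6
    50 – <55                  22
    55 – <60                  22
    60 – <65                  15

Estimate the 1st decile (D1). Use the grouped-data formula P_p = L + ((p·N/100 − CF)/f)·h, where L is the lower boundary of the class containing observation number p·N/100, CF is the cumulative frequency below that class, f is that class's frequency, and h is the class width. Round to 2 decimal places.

N = 117; target position k = 10/100 · 117 = 11.7.
Cumulative frequencies: 29, 52, 58, 80, 102, 117.
Observation 11.7 falls in the class 35 – <40.
L = 35, CF = 0, f = 29, h = 5.
P10 = 35 + ((11.7 − 0)/29)·5 = 35 + 2.01724 = 37.0172.

37.02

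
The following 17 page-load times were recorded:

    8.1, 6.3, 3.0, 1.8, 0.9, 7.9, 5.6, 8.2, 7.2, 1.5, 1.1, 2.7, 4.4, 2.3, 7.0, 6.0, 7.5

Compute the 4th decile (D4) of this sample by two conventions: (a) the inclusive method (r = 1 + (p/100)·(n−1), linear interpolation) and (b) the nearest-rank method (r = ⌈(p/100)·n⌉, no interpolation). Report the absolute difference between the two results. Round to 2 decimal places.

Sorted: 0.9, 1.1, 1.5, 1.8, 2.3, 2.7, 3.0, 4.4, 5.6, 6.0, 6.3, 7.0, 7.2, 7.5, 7.9, 8.1, 8.2.
n = 17.
(a) r = 7.4; between ranks 7 (3.0) and 8 (4.4): 3.56.
(b) the nearest-rank method: rank 7 → 3.
|3.56 − 3| = 0.56.

0.56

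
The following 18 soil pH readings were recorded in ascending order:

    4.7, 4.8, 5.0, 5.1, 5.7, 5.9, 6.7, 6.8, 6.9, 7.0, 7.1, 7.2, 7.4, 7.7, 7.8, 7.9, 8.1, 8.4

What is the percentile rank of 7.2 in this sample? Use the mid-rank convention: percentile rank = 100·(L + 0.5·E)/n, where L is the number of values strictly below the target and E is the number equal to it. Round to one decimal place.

63.9

Count below 7.2: L = 11; count equal: E = 1; n = 18.
Percentile rank = 100·(11 + 0.5·1)/18 = 100·11.5/18 = 63.89.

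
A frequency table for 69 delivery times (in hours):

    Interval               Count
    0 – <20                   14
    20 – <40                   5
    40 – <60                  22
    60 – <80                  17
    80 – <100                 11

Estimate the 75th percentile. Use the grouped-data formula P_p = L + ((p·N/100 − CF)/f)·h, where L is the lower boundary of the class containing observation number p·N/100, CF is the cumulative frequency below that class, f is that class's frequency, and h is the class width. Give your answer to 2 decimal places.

72.65

N = 69; target position k = 75/100 · 69 = 51.75.
Cumulative frequencies: 14, 19, 41, 58, 69.
Observation 51.75 falls in the class 60 – <80.
L = 60, CF = 41, f = 17, h = 20.
P75 = 60 + ((51.75 − 41)/17)·20 = 60 + 12.6471 = 72.6471.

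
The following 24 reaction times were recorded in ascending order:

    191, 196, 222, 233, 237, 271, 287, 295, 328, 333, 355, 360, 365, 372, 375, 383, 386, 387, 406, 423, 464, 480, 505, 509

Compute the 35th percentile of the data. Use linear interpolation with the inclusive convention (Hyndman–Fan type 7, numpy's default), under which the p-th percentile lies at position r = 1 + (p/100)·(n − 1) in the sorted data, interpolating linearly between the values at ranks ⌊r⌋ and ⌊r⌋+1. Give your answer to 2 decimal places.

328.25

n = 24.
r = 1 + (35/100)·(24 − 1) = 1 + 8.05 = 9.05.
Rank 9 is 328 and rank 10 is 333.
Interpolate: 328 + 0.05·(333 − 328) = 328 + 0.05·5 = 328.25.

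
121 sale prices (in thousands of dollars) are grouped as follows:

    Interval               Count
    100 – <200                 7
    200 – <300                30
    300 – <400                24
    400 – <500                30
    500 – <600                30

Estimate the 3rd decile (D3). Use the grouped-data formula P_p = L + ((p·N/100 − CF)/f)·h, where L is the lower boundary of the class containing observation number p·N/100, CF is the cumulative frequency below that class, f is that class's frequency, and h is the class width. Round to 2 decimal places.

N = 121; target position k = 30/100 · 121 = 36.3.
Cumulative frequencies: 7, 37, 61, 91, 121.
Observation 36.3 falls in the class 200 – <300.
L = 200, CF = 7, f = 30, h = 100.
P30 = 200 + ((36.3 − 7)/30)·100 = 200 + 97.6667 = 297.667.

297.67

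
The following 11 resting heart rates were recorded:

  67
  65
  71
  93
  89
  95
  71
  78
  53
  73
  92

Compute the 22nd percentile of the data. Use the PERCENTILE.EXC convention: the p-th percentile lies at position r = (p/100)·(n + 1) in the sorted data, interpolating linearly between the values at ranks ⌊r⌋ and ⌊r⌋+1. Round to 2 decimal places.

66.28

Sorted: 53, 65, 67, 71, 71, 73, 78, 89, 92, 93, 95.
n = 11.
r = (22/100)·(11 + 1) = 2.64.
Rank 2 is 65 and rank 3 is 67.
Interpolate: 65 + 0.64·(67 − 65) = 65 + 0.64·2 = 66.28.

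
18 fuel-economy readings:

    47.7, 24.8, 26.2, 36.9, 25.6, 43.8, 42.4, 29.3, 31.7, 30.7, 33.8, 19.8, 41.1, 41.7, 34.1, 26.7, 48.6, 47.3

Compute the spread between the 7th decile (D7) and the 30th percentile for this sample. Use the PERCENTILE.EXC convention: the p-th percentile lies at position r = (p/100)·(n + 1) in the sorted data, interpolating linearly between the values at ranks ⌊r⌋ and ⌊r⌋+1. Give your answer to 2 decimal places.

Sorted: 19.8, 24.8, 25.6, 26.2, 26.7, 29.3, 30.7, 31.7, 33.8, 34.1, 36.9, 41.1, 41.7, 42.4, 43.8, 47.3, 47.7, 48.6.
n = 18.
P30: r = 5.7; ranks 5–6 are 26.7, 29.3; interpolating gives 28.52.
P70: r = 13.3; ranks 13–14 are 41.7, 42.4; interpolating gives 41.91.
Difference: 41.91 − 28.52 = 13.39.

13.39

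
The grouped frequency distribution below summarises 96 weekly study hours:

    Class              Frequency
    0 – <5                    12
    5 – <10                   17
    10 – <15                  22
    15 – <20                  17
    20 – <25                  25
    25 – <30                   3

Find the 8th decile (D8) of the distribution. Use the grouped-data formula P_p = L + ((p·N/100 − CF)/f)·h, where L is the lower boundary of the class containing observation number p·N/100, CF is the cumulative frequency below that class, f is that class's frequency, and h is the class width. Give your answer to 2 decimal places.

N = 96; target position k = 80/100 · 96 = 76.8.
Cumulative frequencies: 12, 29, 51, 68, 93, 96.
Observation 76.8 falls in the class 20 – <25.
L = 20, CF = 68, f = 25, h = 5.
P80 = 20 + ((76.8 − 68)/25)·5 = 20 + 1.76 = 21.76.

21.76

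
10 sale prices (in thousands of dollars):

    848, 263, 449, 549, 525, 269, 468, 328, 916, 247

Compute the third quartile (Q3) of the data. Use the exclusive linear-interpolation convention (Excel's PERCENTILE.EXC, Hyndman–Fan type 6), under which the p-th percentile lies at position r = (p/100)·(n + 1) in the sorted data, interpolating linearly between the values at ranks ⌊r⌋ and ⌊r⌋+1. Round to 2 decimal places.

Sorted: 247, 263, 269, 328, 449, 468, 525, 549, 848, 916.
n = 10.
r = (75/100)·(10 + 1) = 8.25.
Rank 8 is 549 and rank 9 is 848.
Interpolate: 549 + 0.25·(848 − 549) = 549 + 0.25·299 = 623.75.

623.75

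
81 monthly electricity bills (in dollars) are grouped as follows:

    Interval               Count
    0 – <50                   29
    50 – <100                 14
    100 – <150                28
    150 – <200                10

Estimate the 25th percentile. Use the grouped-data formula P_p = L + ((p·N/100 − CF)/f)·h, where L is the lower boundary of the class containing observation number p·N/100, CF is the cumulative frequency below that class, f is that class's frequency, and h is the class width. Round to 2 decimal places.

34.91

N = 81; target position k = 25/100 · 81 = 20.25.
Cumulative frequencies: 29, 43, 71, 81.
Observation 20.25 falls in the class 0 – <50.
L = 0, CF = 0, f = 29, h = 50.
P25 = 0 + ((20.25 − 0)/29)·50 = 0 + 34.9138 = 34.9138.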